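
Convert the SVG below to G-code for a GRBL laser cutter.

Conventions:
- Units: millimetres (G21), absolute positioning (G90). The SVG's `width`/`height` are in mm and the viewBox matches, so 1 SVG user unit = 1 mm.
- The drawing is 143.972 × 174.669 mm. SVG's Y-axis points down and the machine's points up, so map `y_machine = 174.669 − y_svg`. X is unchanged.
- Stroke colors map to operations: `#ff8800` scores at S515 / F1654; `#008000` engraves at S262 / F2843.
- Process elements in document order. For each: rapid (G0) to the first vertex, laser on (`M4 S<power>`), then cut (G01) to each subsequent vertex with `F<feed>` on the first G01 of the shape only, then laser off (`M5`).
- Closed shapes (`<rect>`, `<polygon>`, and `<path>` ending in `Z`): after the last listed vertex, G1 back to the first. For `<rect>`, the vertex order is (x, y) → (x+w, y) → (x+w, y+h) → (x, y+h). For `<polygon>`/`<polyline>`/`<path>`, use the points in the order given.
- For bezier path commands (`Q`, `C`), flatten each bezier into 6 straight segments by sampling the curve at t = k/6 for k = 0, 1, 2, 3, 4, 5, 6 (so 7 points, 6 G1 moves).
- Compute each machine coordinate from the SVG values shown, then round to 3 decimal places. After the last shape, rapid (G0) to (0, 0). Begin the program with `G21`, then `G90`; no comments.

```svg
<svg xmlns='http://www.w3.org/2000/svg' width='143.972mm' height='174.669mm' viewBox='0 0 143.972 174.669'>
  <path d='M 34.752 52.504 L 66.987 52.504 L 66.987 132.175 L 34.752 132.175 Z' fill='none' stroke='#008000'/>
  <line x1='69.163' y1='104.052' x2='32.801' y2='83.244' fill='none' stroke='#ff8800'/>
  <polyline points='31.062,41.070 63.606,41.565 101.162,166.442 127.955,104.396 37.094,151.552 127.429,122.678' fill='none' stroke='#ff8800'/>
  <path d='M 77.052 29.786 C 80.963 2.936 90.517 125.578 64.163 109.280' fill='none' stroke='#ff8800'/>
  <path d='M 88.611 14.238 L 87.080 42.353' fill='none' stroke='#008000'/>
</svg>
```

G21
G90
G0 X34.752 Y122.165
M4 S262
G01 X66.987 Y122.165 F2843
G01 X66.987 Y42.494
G01 X34.752 Y42.494
G01 X34.752 Y122.165
M5
G0 X69.163 Y70.617
M4 S515
G01 X32.801 Y91.425 F1654
M5
G0 X31.062 Y133.599
M4 S515
G01 X63.606 Y133.104 F1654
G01 X101.162 Y8.227
G01 X127.955 Y70.273
G01 X37.094 Y23.117
G01 X127.429 Y51.991
M5
G0 X77.052 Y144.883
M4 S515
G01 X79.285 Y147.186 F1654
G01 X81.305 Y132.585
G01 X81.957 Y109.093
G01 X80.087 Y84.722
G01 X74.540 Y67.483
G01 X64.163 Y65.389
M5
G0 X88.611 Y160.431
M4 S262
G01 X87.080 Y132.316 F2843
M5
G0 X0.000 Y0.000

1 u = 1 mm; y_m = 174.669 − y.

[1] `<path>` rectangle, #008000→engrave S262 F2843: (34.752,122.165) → (66.987,122.165) → (66.987,42.494) → (34.752,42.494) → (34.752,122.165) (closed)

[2] `<line>` line segment, #ff8800→score S515 F1654: (69.163,70.617) → (32.801,91.425)

[3] `<polyline>` open polyline, #ff8800→score S515 F1654: (31.062,133.599) → (63.606,133.104) → (101.162,8.227) → (127.955,70.273) → (37.094,23.117) → (127.429,51.991)

[4] `<path>` cubic bezier, #ff8800→score S515 F1654: (77.052,144.883) → (79.285,147.186) → (81.305,132.585) → (81.957,109.093) → (80.087,84.722) → (74.540,67.483) → (64.163,65.389)

[5] `<path>` line segment, #008000→engrave S262 F2843: (88.611,160.431) → (87.080,132.316)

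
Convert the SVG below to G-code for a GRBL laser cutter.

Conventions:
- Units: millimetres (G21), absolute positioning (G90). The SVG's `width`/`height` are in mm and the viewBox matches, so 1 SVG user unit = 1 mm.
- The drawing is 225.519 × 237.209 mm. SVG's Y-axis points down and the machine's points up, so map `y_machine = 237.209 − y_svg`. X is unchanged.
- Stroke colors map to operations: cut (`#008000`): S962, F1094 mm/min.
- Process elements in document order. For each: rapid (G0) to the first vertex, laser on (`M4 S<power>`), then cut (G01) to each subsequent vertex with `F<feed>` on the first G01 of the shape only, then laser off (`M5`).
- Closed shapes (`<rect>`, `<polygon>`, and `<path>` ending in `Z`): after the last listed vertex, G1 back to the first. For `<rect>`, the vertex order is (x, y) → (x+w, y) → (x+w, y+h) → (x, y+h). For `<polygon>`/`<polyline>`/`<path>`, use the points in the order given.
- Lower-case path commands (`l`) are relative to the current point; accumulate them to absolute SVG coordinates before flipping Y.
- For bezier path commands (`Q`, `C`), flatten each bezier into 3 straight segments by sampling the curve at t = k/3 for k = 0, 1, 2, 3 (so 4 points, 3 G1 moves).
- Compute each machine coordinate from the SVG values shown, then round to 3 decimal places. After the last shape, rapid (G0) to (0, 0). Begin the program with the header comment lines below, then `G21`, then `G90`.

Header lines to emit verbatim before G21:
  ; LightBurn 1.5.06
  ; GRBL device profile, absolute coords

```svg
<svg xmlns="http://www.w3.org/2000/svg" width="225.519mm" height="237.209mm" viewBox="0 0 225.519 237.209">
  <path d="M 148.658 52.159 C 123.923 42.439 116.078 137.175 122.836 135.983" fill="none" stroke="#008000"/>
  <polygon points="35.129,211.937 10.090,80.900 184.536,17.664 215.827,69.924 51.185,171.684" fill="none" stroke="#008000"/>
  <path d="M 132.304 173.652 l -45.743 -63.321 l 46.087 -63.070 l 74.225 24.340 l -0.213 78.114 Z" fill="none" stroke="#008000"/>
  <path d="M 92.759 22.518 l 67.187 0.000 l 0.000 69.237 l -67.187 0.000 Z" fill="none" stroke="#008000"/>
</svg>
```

; LightBurn 1.5.06
; GRBL device profile, absolute coords
G21
G90
G0 X148.658 Y185.050
M4 S962
G01 X129.468 Y167.373 F1094
G01 X121.030 Y124.588
G01 X122.836 Y101.226
M5
G0 X35.129 Y25.272
M4 S962
G01 X10.090 Y156.309 F1094
G01 X184.536 Y219.545
G01 X215.827 Y167.285
G01 X51.185 Y65.525
G01 X35.129 Y25.272
M5
G0 X132.304 Y63.557
M4 S962
G01 X86.561 Y126.878 F1094
G01 X132.648 Y189.948
G01 X206.873 Y165.608
G01 X206.660 Y87.494
G01 X132.304 Y63.557
M5
G0 X92.759 Y214.691
M4 S962
G01 X159.946 Y214.691 F1094
G01 X159.946 Y145.454
G01 X92.759 Y145.454
G01 X92.759 Y214.691
M5
G0 X0.000 Y0.000

Since the viewBox matches the mm dimensions, user units are millimetres directly. The only transform is the Y-flip y_m = 237.209 − y_svg.

Shape 1 is a cubic bezier drawn with `<path>`. Its stroke #008000 means cut at S962, F1094. After flipping Y the toolpath is (148.658,185.050) → (129.468,167.373) → (121.030,124.588) → (122.836,101.226).

Shape 2 is a closed polygon drawn with `<polygon>`. Its stroke #008000 means cut at S962, F1094. After flipping Y the toolpath is (35.129,25.272) → (10.090,156.309) → (184.536,219.545) → (215.827,167.285) → (51.185,65.525) → (35.129,25.272), returning to the start.

Shape 3 is a regular polygon drawn with `<path>`. Its stroke #008000 means cut at S962, F1094. After flipping Y the toolpath is (132.304,63.557) → (86.561,126.878) → (132.648,189.948) → (206.873,165.608) → (206.660,87.494) → (132.304,63.557), returning to the start.

Shape 4 is a rectangle drawn with `<path>`. Its stroke #008000 means cut at S962, F1094. After flipping Y the toolpath is (92.759,214.691) → (159.946,214.691) → (159.946,145.454) → (92.759,145.454) → (92.759,214.691), returning to the start.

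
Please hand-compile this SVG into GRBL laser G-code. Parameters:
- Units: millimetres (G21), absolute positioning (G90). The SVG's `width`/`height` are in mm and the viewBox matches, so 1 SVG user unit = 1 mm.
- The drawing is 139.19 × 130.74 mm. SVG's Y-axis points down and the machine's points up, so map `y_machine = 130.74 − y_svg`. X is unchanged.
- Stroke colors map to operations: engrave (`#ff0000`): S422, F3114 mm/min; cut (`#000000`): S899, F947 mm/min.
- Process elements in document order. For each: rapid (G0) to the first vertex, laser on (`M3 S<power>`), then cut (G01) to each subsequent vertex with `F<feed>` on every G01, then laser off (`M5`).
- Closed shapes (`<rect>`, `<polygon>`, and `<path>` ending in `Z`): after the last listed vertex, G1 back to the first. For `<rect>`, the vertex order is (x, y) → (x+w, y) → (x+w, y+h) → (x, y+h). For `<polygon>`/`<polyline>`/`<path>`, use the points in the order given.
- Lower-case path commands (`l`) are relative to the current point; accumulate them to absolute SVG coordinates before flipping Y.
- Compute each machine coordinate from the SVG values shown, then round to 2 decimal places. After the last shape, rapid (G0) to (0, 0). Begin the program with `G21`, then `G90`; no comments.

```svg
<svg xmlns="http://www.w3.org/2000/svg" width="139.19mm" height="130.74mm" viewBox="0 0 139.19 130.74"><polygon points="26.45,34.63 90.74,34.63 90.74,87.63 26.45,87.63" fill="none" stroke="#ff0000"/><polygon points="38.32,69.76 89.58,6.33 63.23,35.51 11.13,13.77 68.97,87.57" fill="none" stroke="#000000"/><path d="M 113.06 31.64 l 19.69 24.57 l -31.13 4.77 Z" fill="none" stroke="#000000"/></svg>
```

G21
G90
G0 X26.45 Y96.11
M3 S422
G01 X90.74 Y96.11 F3114
G01 X90.74 Y43.11 F3114
G01 X26.45 Y43.11 F3114
G01 X26.45 Y96.11 F3114
M5
G0 X38.32 Y60.98
M3 S899
G01 X89.58 Y124.41 F947
G01 X63.23 Y95.23 F947
G01 X11.13 Y116.97 F947
G01 X68.97 Y43.17 F947
G01 X38.32 Y60.98 F947
M5
G0 X113.06 Y99.10
M3 S899
G01 X132.75 Y74.53 F947
G01 X101.62 Y69.76 F947
G01 X113.06 Y99.10 F947
M5
G0 X0.00 Y0.00

Since the viewBox matches the mm dimensions, user units are millimetres directly. The only transform is the Y-flip y_m = 130.74 − y_svg.

Shape 1 is a rectangle drawn with `<polygon>`. Its stroke #ff0000 means engrave at S422, F3114. After flipping Y the toolpath is (26.45,96.11) → (90.74,96.11) → (90.74,43.11) → (26.45,43.11) → (26.45,96.11), returning to the start.

Shape 2 is a closed polygon drawn with `<polygon>`. Its stroke #000000 means cut at S899, F947. After flipping Y the toolpath is (38.32,60.98) → (89.58,124.41) → (63.23,95.23) → (11.13,116.97) → (68.97,43.17) → (38.32,60.98), returning to the start.

Shape 3 is a regular polygon drawn with `<path>`. Its stroke #000000 means cut at S899, F947. After flipping Y the toolpath is (113.06,99.10) → (132.75,74.53) → (101.62,69.76) → (113.06,99.10), returning to the start.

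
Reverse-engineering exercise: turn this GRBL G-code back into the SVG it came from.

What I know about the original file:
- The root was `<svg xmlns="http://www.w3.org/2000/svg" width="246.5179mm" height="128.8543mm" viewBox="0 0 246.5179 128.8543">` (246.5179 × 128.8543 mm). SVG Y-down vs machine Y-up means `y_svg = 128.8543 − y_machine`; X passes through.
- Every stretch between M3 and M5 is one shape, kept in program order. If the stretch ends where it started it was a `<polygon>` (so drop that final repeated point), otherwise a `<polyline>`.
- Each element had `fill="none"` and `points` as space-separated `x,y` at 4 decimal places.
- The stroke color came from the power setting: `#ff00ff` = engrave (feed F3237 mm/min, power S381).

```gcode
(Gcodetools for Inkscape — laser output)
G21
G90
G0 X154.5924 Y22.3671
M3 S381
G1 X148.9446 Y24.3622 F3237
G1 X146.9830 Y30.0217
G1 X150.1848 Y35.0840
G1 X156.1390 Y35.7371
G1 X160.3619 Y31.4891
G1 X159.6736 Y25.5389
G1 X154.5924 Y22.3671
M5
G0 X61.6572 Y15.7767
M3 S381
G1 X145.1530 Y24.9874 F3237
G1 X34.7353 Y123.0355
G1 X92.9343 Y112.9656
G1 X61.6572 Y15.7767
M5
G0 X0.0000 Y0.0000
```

<svg xmlns="http://www.w3.org/2000/svg" width="246.5179mm" height="128.8543mm" viewBox="0 0 246.5179 128.8543">
  <polygon points="154.5924,106.4872 148.9446,104.4921 146.9830,98.8326 150.1848,93.7703 156.1390,93.1172 160.3619,97.3652 159.6736,103.3154" fill="none" stroke="#ff00ff"/>
  <polygon points="61.6572,113.0776 145.1530,103.8669 34.7353,5.8188 92.9343,15.8887" fill="none" stroke="#ff00ff"/>
</svg>

Each laser-on run becomes one SVG element. Flip Y back into SVG space with y_svg = 128.8543 − y_machine. Every run uses S381, so all elements get stroke `#ff00ff` (engrave).

Run 1: The run returns to its start, so emit a `<polygon>` with points (Y-flipped): 154.5924,106.4872 148.9446,104.4921 146.9830,98.8326 150.1848,93.7703 156.1390,93.1172 160.3619,97.3652 159.6736,103.3154.

Run 2: The run returns to its start, so emit a `<polygon>` with points (Y-flipped): 61.6572,113.0776 145.1530,103.8669 34.7353,5.8188 92.9343,15.8887.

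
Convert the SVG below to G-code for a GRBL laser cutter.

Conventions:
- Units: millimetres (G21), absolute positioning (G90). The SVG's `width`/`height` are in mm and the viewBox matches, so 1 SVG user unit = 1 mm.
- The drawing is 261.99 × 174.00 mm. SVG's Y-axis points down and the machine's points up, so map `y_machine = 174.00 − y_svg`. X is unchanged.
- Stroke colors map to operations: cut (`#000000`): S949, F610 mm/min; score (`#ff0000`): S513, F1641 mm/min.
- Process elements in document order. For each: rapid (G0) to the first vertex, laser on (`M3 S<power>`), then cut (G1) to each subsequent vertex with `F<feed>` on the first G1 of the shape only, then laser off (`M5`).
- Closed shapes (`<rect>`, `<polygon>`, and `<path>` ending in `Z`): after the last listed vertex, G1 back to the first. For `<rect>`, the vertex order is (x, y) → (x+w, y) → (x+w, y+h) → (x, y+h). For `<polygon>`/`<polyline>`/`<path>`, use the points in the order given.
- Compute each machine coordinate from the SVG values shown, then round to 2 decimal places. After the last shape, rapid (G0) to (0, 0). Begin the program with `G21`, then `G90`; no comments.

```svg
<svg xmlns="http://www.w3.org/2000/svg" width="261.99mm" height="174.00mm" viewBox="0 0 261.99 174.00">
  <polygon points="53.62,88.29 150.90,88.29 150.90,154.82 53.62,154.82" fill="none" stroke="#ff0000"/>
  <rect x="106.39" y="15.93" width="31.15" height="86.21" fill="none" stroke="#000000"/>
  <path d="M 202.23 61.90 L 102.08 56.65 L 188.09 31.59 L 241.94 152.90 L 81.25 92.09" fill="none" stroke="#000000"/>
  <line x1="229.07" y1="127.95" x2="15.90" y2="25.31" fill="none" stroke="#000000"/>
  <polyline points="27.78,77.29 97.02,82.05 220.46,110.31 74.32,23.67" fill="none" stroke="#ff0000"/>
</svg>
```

G21
G90
G0 X53.62 Y85.71
M3 S513
G1 X150.90 Y85.71 F1641
G1 X150.90 Y19.18
G1 X53.62 Y19.18
G1 X53.62 Y85.71
M5
G0 X106.39 Y158.07
M3 S949
G1 X137.54 Y158.07 F610
G1 X137.54 Y71.86
G1 X106.39 Y71.86
G1 X106.39 Y158.07
M5
G0 X202.23 Y112.10
M3 S949
G1 X102.08 Y117.35 F610
G1 X188.09 Y142.41
G1 X241.94 Y21.10
G1 X81.25 Y81.91
M5
G0 X229.07 Y46.05
M3 S949
G1 X15.90 Y148.69 F610
M5
G0 X27.78 Y96.71
M3 S513
G1 X97.02 Y91.95 F1641
G1 X220.46 Y63.69
G1 X74.32 Y150.33
M5
G0 X0.00 Y0.00

1 u = 1 mm; y_m = 174.00 − y.

[1] `<polygon>` rectangle, #ff0000→score S513 F1641: (53.62,85.71) → (150.90,85.71) → (150.90,19.18) → (53.62,19.18) → (53.62,85.71) (closed)

[2] `<rect>` rectangle, #000000→cut S949 F610: (106.39,158.07) → (137.54,158.07) → (137.54,71.86) → (106.39,71.86) → (106.39,158.07) (closed)

[3] `<path>` open polyline, #000000→cut S949 F610: (202.23,112.10) → (102.08,117.35) → (188.09,142.41) → (241.94,21.10) → (81.25,81.91)

[4] `<line>` line segment, #000000→cut S949 F610: (229.07,46.05) → (15.90,148.69)

[5] `<polyline>` open polyline, #ff0000→score S513 F1641: (27.78,96.71) → (97.02,91.95) → (220.46,63.69) → (74.32,150.33)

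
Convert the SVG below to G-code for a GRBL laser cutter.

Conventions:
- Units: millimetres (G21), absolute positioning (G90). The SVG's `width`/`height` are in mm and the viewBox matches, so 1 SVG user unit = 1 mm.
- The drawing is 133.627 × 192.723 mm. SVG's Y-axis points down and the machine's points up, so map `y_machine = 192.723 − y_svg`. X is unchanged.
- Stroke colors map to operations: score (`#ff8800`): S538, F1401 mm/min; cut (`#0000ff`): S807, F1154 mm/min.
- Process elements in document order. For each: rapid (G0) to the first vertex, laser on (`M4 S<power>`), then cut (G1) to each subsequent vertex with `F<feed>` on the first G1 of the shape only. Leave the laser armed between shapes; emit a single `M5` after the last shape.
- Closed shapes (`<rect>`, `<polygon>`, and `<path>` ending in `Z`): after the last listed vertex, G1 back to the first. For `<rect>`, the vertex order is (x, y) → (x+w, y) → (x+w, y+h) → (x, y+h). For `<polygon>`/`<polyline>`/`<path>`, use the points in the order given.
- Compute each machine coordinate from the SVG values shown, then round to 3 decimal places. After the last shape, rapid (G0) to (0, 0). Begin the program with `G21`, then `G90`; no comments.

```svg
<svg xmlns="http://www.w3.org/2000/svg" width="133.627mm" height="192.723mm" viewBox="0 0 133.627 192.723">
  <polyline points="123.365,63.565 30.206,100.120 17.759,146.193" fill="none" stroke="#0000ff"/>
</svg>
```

G21
G90
G0 X123.365 Y129.158
M4 S807
G1 X30.206 Y92.603 F1154
G1 X17.759 Y46.530
M5
G0 X0.000 Y0.000

Since the viewBox matches the mm dimensions, user units are millimetres directly. The only transform is the Y-flip y_m = 192.723 − y_svg.

Shape 1 is a open polyline drawn with `<polyline>`. Its stroke #0000ff means cut at S807, F1154. After flipping Y the toolpath is (123.365,129.158) → (30.206,92.603) → (17.759,46.530).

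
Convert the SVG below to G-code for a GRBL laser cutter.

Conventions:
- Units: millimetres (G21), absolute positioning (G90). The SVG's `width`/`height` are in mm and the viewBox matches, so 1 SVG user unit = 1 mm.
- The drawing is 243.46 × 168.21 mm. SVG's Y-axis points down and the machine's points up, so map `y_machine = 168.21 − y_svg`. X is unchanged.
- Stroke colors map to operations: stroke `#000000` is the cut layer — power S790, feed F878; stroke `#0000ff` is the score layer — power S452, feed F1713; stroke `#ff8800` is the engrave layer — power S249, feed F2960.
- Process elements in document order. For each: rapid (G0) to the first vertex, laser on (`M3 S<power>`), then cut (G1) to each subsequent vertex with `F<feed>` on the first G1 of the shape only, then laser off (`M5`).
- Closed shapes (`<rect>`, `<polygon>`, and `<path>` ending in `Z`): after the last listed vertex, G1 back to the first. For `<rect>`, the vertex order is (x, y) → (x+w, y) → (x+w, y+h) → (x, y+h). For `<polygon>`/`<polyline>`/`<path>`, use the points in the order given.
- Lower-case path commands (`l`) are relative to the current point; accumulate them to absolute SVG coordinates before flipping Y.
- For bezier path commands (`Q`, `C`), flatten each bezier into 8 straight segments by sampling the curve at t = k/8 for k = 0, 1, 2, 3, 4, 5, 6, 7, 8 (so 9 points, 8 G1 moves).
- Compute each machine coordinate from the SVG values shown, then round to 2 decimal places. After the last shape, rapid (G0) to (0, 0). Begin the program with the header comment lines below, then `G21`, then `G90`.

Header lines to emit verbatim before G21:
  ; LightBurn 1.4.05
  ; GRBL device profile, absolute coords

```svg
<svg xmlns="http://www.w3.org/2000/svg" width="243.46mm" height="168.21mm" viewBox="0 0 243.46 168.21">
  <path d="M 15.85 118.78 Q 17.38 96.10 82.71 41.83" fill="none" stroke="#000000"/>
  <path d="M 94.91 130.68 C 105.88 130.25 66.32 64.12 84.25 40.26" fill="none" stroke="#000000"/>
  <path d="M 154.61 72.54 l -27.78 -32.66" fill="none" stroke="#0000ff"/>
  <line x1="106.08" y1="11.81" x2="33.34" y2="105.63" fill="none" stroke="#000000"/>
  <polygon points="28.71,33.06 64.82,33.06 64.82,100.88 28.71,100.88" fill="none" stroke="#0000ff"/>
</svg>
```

1 u = 1 mm; y_m = 168.21 − y.

[1] `<path>` quadratic bezier, #000000→cut S790 F878: (15.85,49.43) → (17.23,55.59) → (20.60,62.74) → (25.97,70.88) → (33.33,80.01) → (42.68,90.12) → (54.03,101.22) → (67.37,113.31) → (82.71,126.38)

[2] `<path>` cubic bezier, #000000→cut S790 F878: (94.91,37.53) → (96.87,40.56) → (95.35,48.48) → (91.63,60.04) → (86.97,73.95) → (82.64,88.97) → (79.89,103.82) → (80.01,117.23) → (84.25,127.95)

[3] `<path>` line segment, #0000ff→score S452 F1713: (154.61,95.67) → (126.83,128.33)

[4] `<line>` line segment, #000000→cut S790 F878: (106.08,156.40) → (33.34,62.58)

[5] `<polygon>` rectangle, #0000ff→score S452 F1713: (28.71,135.15) → (64.82,135.15) → (64.82,67.33) → (28.71,67.33) → (28.71,135.15) (closed)

; LightBurn 1.4.05
; GRBL device profile, absolute coords
G21
G90
G0 X15.85 Y49.43
M3 S790
G1 X17.23 Y55.59 F878
G1 X20.60 Y62.74
G1 X25.97 Y70.88
G1 X33.33 Y80.01
G1 X42.68 Y90.12
G1 X54.03 Y101.22
G1 X67.37 Y113.31
G1 X82.71 Y126.38
M5
G0 X94.91 Y37.53
M3 S790
G1 X96.87 Y40.56 F878
G1 X95.35 Y48.48
G1 X91.63 Y60.04
G1 X86.97 Y73.95
G1 X82.64 Y88.97
G1 X79.89 Y103.82
G1 X80.01 Y117.23
G1 X84.25 Y127.95
M5
G0 X154.61 Y95.67
M3 S452
G1 X126.83 Y128.33 F1713
M5
G0 X106.08 Y156.40
M3 S790
G1 X33.34 Y62.58 F878
M5
G0 X28.71 Y135.15
M3 S452
G1 X64.82 Y135.15 F1713
G1 X64.82 Y67.33
G1 X28.71 Y67.33
G1 X28.71 Y135.15
M5
G0 X0.00 Y0.00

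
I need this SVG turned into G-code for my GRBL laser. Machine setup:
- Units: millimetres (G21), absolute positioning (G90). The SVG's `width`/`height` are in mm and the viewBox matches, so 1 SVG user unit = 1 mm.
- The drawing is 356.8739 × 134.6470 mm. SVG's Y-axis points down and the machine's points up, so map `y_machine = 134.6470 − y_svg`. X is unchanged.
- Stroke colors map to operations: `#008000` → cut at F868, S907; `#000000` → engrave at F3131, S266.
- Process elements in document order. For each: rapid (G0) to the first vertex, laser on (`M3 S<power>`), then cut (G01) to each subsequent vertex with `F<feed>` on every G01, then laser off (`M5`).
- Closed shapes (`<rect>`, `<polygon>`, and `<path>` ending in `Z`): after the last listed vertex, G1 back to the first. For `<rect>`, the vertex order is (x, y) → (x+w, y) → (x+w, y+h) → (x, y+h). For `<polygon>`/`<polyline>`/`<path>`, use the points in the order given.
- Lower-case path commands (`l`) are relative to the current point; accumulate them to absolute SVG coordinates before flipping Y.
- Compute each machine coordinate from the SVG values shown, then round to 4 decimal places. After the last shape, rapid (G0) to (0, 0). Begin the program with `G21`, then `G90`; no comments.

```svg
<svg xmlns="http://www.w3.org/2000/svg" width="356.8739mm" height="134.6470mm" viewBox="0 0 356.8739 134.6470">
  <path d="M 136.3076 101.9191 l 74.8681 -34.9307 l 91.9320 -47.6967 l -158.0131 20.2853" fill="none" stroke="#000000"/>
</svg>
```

Since the viewBox matches the mm dimensions, user units are millimetres directly. The only transform is the Y-flip y_m = 134.6470 − y_svg.

Shape 1 is a open polyline drawn with `<path>`. Its stroke #000000 means engrave at S266, F3131. After flipping Y the toolpath is (136.3076,32.7279) → (211.1757,67.6586) → (303.1077,115.3553) → (145.0946,95.0700).

G21
G90
G0 X136.3076 Y32.7279
M3 S266
G01 X211.1757 Y67.6586 F3131
G01 X303.1077 Y115.3553 F3131
G01 X145.0946 Y95.0700 F3131
M5
G0 X0.0000 Y0.0000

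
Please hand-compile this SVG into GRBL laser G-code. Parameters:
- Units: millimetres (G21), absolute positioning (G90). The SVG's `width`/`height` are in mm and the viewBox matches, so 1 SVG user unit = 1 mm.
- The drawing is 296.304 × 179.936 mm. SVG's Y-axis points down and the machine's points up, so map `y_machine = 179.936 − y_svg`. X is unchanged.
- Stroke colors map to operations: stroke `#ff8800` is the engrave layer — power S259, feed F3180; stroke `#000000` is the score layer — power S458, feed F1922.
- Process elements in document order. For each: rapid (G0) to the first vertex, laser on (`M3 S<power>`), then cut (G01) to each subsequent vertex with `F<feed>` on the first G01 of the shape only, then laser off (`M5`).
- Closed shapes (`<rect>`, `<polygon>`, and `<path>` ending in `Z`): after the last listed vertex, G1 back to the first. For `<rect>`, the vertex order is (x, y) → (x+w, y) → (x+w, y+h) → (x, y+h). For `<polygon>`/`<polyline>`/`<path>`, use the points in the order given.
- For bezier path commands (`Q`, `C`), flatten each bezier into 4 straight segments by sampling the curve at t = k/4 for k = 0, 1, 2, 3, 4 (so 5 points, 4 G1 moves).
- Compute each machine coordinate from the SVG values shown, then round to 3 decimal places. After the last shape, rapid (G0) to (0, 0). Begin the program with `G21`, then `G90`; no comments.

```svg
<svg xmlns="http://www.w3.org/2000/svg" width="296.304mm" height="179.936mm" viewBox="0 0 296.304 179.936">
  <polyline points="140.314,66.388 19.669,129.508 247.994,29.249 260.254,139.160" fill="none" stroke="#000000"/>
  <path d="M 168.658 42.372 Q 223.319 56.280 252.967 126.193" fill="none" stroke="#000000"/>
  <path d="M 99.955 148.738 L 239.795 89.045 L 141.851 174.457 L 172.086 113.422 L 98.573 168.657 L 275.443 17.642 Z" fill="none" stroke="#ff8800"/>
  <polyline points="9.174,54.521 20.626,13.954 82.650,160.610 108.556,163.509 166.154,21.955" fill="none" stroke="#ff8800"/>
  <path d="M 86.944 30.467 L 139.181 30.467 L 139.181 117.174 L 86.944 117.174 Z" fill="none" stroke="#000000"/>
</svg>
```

Since the viewBox matches the mm dimensions, user units are millimetres directly. The only transform is the Y-flip y_m = 179.936 − y_svg.

Shape 1 is a open polyline drawn with `<polyline>`. Its stroke #000000 means score at S458, F1922. After flipping Y the toolpath is (140.314,113.548) → (19.669,50.428) → (247.994,150.687) → (260.254,40.776).

Shape 2 is a quadratic bezier drawn with `<path>`. Its stroke #000000 means score at S458, F1922. After flipping Y the toolpath is (168.658,137.564) → (194.425,127.110) → (217.066,109.655) → (236.580,85.199) → (252.967,53.743).

Shape 3 is a closed polygon drawn with `<path>`. Its stroke #ff8800 means engrave at S259, F3180. After flipping Y the toolpath is (99.955,31.198) → (239.795,90.891) → (141.851,5.479) → (172.086,66.514) → (98.573,11.279) → (275.443,162.294) → (99.955,31.198), returning to the start.

Shape 4 is a open polyline drawn with `<polyline>`. Its stroke #ff8800 means engrave at S259, F3180. After flipping Y the toolpath is (9.174,125.415) → (20.626,165.982) → (82.650,19.326) → (108.556,16.427) → (166.154,157.981).

Shape 5 is a rectangle drawn with `<path>`. Its stroke #000000 means score at S458, F1922. After flipping Y the toolpath is (86.944,149.469) → (139.181,149.469) → (139.181,62.762) → (86.944,62.762) → (86.944,149.469), returning to the start.

G21
G90
G0 X140.314 Y113.548
M3 S458
G01 X19.669 Y50.428 F1922
G01 X247.994 Y150.687
G01 X260.254 Y40.776
M5
G0 X168.658 Y137.564
M3 S458
G01 X194.425 Y127.110 F1922
G01 X217.066 Y109.655
G01 X236.580 Y85.199
G01 X252.967 Y53.743
M5
G0 X99.955 Y31.198
M3 S259
G01 X239.795 Y90.891 F3180
G01 X141.851 Y5.479
G01 X172.086 Y66.514
G01 X98.573 Y11.279
G01 X275.443 Y162.294
G01 X99.955 Y31.198
M5
G0 X9.174 Y125.415
M3 S259
G01 X20.626 Y165.982 F3180
G01 X82.650 Y19.326
G01 X108.556 Y16.427
G01 X166.154 Y157.981
M5
G0 X86.944 Y149.469
M3 S458
G01 X139.181 Y149.469 F1922
G01 X139.181 Y62.762
G01 X86.944 Y62.762
G01 X86.944 Y149.469
M5
G0 X0.000 Y0.000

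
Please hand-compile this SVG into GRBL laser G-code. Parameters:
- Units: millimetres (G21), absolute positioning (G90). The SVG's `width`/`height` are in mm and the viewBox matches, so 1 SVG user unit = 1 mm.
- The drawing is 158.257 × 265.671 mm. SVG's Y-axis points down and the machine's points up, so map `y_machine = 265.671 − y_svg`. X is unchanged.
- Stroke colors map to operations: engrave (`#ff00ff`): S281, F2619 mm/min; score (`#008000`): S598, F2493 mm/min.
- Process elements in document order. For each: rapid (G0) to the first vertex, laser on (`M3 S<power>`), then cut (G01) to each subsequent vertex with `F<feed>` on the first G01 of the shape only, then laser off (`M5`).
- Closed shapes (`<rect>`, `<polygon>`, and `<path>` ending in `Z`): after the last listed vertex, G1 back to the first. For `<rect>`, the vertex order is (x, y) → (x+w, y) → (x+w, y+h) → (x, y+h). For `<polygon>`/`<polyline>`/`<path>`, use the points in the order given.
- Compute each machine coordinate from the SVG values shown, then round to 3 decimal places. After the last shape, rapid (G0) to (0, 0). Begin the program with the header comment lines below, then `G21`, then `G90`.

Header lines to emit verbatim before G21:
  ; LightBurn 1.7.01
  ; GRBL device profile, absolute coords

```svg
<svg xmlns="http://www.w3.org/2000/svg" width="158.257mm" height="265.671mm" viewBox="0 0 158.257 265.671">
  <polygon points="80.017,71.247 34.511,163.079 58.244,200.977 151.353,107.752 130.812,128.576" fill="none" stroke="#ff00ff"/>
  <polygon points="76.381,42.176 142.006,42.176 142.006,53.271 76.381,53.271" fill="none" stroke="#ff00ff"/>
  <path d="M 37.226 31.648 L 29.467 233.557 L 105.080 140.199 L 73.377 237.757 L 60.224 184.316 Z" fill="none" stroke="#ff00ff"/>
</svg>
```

; LightBurn 1.7.01
; GRBL device profile, absolute coords
G21
G90
G0 X80.017 Y194.424
M3 S281
G01 X34.511 Y102.592 F2619
G01 X58.244 Y64.694
G01 X151.353 Y157.919
G01 X130.812 Y137.095
G01 X80.017 Y194.424
M5
G0 X76.381 Y223.495
M3 S281
G01 X142.006 Y223.495 F2619
G01 X142.006 Y212.400
G01 X76.381 Y212.400
G01 X76.381 Y223.495
M5
G0 X37.226 Y234.023
M3 S281
G01 X29.467 Y32.114 F2619
G01 X105.080 Y125.472
G01 X73.377 Y27.914
G01 X60.224 Y81.355
G01 X37.226 Y234.023
M5
G0 X0.000 Y0.000

1 u = 1 mm; y_m = 265.671 − y.

[1] `<polygon>` closed polygon, #ff00ff→engrave S281 F2619: (80.017,194.424) → (34.511,102.592) → (58.244,64.694) → (151.353,157.919) → (130.812,137.095) → (80.017,194.424) (closed)

[2] `<polygon>` rectangle, #ff00ff→engrave S281 F2619: (76.381,223.495) → (142.006,223.495) → (142.006,212.400) → (76.381,212.400) → (76.381,223.495) (closed)

[3] `<path>` closed polygon, #ff00ff→engrave S281 F2619: (37.226,234.023) → (29.467,32.114) → (105.080,125.472) → (73.377,27.914) → (60.224,81.355) → (37.226,234.023) (closed)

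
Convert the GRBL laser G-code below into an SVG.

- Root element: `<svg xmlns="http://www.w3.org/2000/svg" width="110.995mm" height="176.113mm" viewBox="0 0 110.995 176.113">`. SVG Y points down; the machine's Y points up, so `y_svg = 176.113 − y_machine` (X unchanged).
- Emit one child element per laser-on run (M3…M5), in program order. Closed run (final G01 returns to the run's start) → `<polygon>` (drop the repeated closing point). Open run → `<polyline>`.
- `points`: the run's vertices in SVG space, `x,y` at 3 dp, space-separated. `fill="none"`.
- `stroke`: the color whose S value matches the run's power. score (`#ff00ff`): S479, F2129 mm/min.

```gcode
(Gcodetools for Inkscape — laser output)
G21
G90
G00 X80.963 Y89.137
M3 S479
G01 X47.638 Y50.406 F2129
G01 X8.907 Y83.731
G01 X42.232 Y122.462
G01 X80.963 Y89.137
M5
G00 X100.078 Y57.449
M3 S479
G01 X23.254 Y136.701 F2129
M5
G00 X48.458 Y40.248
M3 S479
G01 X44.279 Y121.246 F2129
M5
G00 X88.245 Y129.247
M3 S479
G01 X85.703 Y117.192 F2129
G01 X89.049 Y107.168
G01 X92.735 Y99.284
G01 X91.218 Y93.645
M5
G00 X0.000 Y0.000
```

Machine Y-up, SVG Y-down with viewBox height 176.113, so y_svg = 176.113 − y_machine; X carries over. Every run uses S479, so all elements get stroke `#ff00ff` (score).

Run 1: The run returns to its start, so emit a `<polygon>` with points (Y-flipped): 80.963,86.976 47.638,125.707 8.907,92.382 42.232,53.651.

Run 2: The run is open, so emit a `<polyline>` with points (Y-flipped): 100.078,118.664 23.254,39.412.

Run 3: The run is open, so emit a `<polyline>` with points (Y-flipped): 48.458,135.865 44.279,54.867.

Run 4: The run is open, so emit a `<polyline>` with points (Y-flipped): 88.245,46.866 85.703,58.921 89.049,68.945 92.735,76.829 91.218,82.468.

<svg xmlns="http://www.w3.org/2000/svg" width="110.995mm" height="176.113mm" viewBox="0 0 110.995 176.113">
  <polygon points="80.963,86.976 47.638,125.707 8.907,92.382 42.232,53.651" fill="none" stroke="#ff00ff"/>
  <polyline points="100.078,118.664 23.254,39.412" fill="none" stroke="#ff00ff"/>
  <polyline points="48.458,135.865 44.279,54.867" fill="none" stroke="#ff00ff"/>
  <polyline points="88.245,46.866 85.703,58.921 89.049,68.945 92.735,76.829 91.218,82.468" fill="none" stroke="#ff00ff"/>
</svg>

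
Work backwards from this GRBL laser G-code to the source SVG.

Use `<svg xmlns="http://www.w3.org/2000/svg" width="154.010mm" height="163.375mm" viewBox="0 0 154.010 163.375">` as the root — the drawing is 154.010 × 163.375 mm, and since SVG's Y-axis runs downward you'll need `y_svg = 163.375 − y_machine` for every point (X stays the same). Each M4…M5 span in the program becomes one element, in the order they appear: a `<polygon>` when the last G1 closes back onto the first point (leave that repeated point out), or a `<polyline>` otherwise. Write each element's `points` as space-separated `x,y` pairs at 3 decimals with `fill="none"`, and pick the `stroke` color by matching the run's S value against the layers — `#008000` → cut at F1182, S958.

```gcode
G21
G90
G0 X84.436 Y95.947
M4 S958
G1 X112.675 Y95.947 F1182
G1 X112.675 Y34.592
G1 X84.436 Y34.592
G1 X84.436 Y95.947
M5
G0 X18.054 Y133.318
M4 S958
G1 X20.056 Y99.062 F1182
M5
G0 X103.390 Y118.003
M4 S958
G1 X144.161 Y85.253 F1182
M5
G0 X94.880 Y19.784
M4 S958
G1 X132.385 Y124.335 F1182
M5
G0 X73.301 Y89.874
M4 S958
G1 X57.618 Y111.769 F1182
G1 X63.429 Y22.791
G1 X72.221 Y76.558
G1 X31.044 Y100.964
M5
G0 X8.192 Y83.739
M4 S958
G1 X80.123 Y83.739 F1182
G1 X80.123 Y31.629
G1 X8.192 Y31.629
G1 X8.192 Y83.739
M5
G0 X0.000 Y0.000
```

<svg xmlns="http://www.w3.org/2000/svg" width="154.010mm" height="163.375mm" viewBox="0 0 154.010 163.375">
  <polygon points="84.436,67.428 112.675,67.428 112.675,128.783 84.436,128.783" fill="none" stroke="#008000"/>
  <polyline points="18.054,30.057 20.056,64.313" fill="none" stroke="#008000"/>
  <polyline points="103.390,45.372 144.161,78.122" fill="none" stroke="#008000"/>
  <polyline points="94.880,143.591 132.385,39.040" fill="none" stroke="#008000"/>
  <polyline points="73.301,73.501 57.618,51.606 63.429,140.584 72.221,86.817 31.044,62.411" fill="none" stroke="#008000"/>
  <polygon points="8.192,79.636 80.123,79.636 80.123,131.746 8.192,131.746" fill="none" stroke="#008000"/>
</svg>

Each laser-on run becomes one SVG element. Flip Y back into SVG space with y_svg = 163.375 − y_machine. Every run uses S958, so all elements get stroke `#008000` (cut).

Run 1: The run returns to its start, so emit a `<polygon>` with points (Y-flipped): 84.436,67.428 112.675,67.428 112.675,128.783 84.436,128.783.

Run 2: The run is open, so emit a `<polyline>` with points (Y-flipped): 18.054,30.057 20.056,64.313.

Run 3: The run is open, so emit a `<polyline>` with points (Y-flipped): 103.390,45.372 144.161,78.122.

Run 4: The run is open, so emit a `<polyline>` with points (Y-flipped): 94.880,143.591 132.385,39.040.

Run 5: The run is open, so emit a `<polyline>` with points (Y-flipped): 73.301,73.501 57.618,51.606 63.429,140.584 72.221,86.817 31.044,62.411.

Run 6: The run returns to its start, so emit a `<polygon>` with points (Y-flipped): 8.192,79.636 80.123,79.636 80.123,131.746 8.192,131.746.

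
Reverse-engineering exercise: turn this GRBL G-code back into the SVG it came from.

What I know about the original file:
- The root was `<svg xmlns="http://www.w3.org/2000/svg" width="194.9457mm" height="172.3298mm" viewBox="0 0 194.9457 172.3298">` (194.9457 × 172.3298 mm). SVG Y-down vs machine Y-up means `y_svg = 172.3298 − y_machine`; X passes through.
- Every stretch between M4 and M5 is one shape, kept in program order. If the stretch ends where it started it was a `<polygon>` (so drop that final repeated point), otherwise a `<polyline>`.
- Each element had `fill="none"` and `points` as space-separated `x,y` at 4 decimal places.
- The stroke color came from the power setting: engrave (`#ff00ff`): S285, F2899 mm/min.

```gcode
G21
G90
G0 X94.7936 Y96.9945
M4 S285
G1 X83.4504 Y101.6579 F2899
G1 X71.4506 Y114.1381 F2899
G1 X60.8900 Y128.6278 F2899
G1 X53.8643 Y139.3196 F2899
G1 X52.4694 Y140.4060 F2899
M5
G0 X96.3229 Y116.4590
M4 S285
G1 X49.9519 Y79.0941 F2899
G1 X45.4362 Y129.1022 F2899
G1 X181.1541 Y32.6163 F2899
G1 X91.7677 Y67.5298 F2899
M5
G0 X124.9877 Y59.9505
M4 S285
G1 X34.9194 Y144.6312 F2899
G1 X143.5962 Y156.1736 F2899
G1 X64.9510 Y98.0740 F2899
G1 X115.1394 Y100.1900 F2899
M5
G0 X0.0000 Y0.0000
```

Machine Y-up, SVG Y-down with viewBox height 172.3298, so y_svg = 172.3298 − y_machine; X carries over. Every run uses S285, so all elements get stroke `#ff00ff` (engrave).

Run 1: The run is open, so emit a `<polyline>` with points (Y-flipped): 94.7936,75.3353 83.4504,70.6719 71.4506,58.1917 60.8900,43.7020 53.8643,33.0102 52.4694,31.9238.

Run 2: The run is open, so emit a `<polyline>` with points (Y-flipped): 96.3229,55.8708 49.9519,93.2357 45.4362,43.2276 181.1541,139.7135 91.7677,104.8000.

Run 3: The run is open, so emit a `<polyline>` with points (Y-flipped): 124.9877,112.3793 34.9194,27.6986 143.5962,16.1562 64.9510,74.2558 115.1394,72.1398.

<svg xmlns="http://www.w3.org/2000/svg" width="194.9457mm" height="172.3298mm" viewBox="0 0 194.9457 172.3298">
  <polyline points="94.7936,75.3353 83.4504,70.6719 71.4506,58.1917 60.8900,43.7020 53.8643,33.0102 52.4694,31.9238" fill="none" stroke="#ff00ff"/>
  <polyline points="96.3229,55.8708 49.9519,93.2357 45.4362,43.2276 181.1541,139.7135 91.7677,104.8000" fill="none" stroke="#ff00ff"/>
  <polyline points="124.9877,112.3793 34.9194,27.6986 143.5962,16.1562 64.9510,74.2558 115.1394,72.1398" fill="none" stroke="#ff00ff"/>
</svg>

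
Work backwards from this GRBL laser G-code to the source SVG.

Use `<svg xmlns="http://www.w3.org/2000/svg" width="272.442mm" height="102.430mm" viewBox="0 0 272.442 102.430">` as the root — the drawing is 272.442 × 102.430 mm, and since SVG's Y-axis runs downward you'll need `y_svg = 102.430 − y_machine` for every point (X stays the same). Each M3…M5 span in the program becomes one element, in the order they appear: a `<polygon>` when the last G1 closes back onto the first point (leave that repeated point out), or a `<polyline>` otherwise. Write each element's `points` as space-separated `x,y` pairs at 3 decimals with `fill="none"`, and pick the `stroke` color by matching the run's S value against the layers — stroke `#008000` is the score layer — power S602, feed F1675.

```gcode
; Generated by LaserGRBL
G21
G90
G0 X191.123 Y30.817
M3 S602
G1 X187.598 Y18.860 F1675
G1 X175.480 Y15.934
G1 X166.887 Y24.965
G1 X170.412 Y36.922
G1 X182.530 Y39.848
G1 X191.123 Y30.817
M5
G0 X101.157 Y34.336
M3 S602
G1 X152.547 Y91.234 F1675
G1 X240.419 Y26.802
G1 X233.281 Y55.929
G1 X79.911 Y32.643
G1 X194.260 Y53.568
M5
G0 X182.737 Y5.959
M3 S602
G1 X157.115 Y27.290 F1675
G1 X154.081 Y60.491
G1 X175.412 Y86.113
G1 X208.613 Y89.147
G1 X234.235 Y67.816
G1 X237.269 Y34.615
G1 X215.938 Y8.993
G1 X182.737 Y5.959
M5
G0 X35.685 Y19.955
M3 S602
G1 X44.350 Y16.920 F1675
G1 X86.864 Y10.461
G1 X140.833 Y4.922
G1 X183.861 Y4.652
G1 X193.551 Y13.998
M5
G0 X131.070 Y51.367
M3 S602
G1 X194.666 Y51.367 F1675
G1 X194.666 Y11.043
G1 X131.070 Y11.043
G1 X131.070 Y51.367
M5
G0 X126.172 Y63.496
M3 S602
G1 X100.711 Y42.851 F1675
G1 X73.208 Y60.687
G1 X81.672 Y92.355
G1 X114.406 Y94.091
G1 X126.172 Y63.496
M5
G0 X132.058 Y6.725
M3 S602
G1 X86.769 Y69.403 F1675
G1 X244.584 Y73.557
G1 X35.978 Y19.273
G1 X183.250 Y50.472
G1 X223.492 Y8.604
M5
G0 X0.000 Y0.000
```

<svg xmlns="http://www.w3.org/2000/svg" width="272.442mm" height="102.430mm" viewBox="0 0 272.442 102.430">
  <polygon points="191.123,71.613 187.598,83.570 175.480,86.496 166.887,77.465 170.412,65.508 182.530,62.582" fill="none" stroke="#008000"/>
  <polyline points="101.157,68.094 152.547,11.196 240.419,75.628 233.281,46.501 79.911,69.787 194.260,48.862" fill="none" stroke="#008000"/>
  <polygon points="182.737,96.471 157.115,75.140 154.081,41.939 175.412,16.317 208.613,13.283 234.235,34.614 237.269,67.815 215.938,93.437" fill="none" stroke="#008000"/>
  <polyline points="35.685,82.475 44.350,85.510 86.864,91.969 140.833,97.508 183.861,97.778 193.551,88.432" fill="none" stroke="#008000"/>
  <polygon points="131.070,51.063 194.666,51.063 194.666,91.387 131.070,91.387" fill="none" stroke="#008000"/>
  <polygon points="126.172,38.934 100.711,59.579 73.208,41.743 81.672,10.075 114.406,8.339" fill="none" stroke="#008000"/>
  <polyline points="132.058,95.705 86.769,33.027 244.584,28.873 35.978,83.157 183.250,51.958 223.492,93.826" fill="none" stroke="#008000"/>
</svg>

Each laser-on run becomes one SVG element. Flip Y back into SVG space with y_svg = 102.430 − y_machine. Every run uses S602, so all elements get stroke `#008000` (score).

Run 1: The run returns to its start, so emit a `<polygon>` with points (Y-flipped): 191.123,71.613 187.598,83.570 175.480,86.496 166.887,77.465 170.412,65.508 182.530,62.582.

Run 2: The run is open, so emit a `<polyline>` with points (Y-flipped): 101.157,68.094 152.547,11.196 240.419,75.628 233.281,46.501 79.911,69.787 194.260,48.862.

Run 3: The run returns to its start, so emit a `<polygon>` with points (Y-flipped): 182.737,96.471 157.115,75.140 154.081,41.939 175.412,16.317 208.613,13.283 234.235,34.614 237.269,67.815 215.938,93.437.

Run 4: The run is open, so emit a `<polyline>` with points (Y-flipped): 35.685,82.475 44.350,85.510 86.864,91.969 140.833,97.508 183.861,97.778 193.551,88.432.

Run 5: The run returns to its start, so emit a `<polygon>` with points (Y-flipped): 131.070,51.063 194.666,51.063 194.666,91.387 131.070,91.387.

Run 6: The run returns to its start, so emit a `<polygon>` with points (Y-flipped): 126.172,38.934 100.711,59.579 73.208,41.743 81.672,10.075 114.406,8.339.

Run 7: The run is open, so emit a `<polyline>` with points (Y-flipped): 132.058,95.705 86.769,33.027 244.584,28.873 35.978,83.157 183.250,51.958 223.492,93.826.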